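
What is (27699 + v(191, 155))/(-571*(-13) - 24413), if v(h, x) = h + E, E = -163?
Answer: -27727/16990 ≈ -1.6320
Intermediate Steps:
v(h, x) = -163 + h (v(h, x) = h - 163 = -163 + h)
(27699 + v(191, 155))/(-571*(-13) - 24413) = (27699 + (-163 + 191))/(-571*(-13) - 24413) = (27699 + 28)/(7423 - 24413) = 27727/(-16990) = 27727*(-1/16990) = -27727/16990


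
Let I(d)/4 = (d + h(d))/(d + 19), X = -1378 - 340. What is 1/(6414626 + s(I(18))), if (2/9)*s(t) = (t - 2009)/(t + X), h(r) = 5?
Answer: 42316/271441536539 ≈ 1.5589e-7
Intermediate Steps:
X = -1718
I(d) = 4*(5 + d)/(19 + d) (I(d) = 4*((d + 5)/(d + 19)) = 4*((5 + d)/(19 + d)) = 4*(5 + d)/(19 + d))
s(t) = 9*(-2009 + t)/(2*(-1718 + t)) (s(t) = 9*((t - 2009)/(t - 1718))/2 = 9*((-2009 + t)/(-1718 + t))/2 = 9*(-2009 + t)/(2*(-1718 + t)))
1/(6414626 + s(I(18))) = 1/(6414626 + 9*(-2009 + 4*(5 + 18)/(19 + 18))/(2*(-1718 + 4*(5 + 18)/(19 + 18)))) = 1/(6414626 + 9*(-2009 + 4*23/37)/(2*(-1718 + 4*23/37))) = 1/(6414626 + 9*(-2009 + 4*(1/37)*23)/(2*(-1718 + 4*(1/37)*23))) = 1/(6414626 + 9*(-2009 + 92/37)/(2*(-1718 + 92/37))) = 1/(6414626 + (9/2)*(-74241/37)/(-63474/37)) = 1/(6414626 + (9/2)*(-37/63474)*(-74241/37)) = 1/(6414626 + 222723/42316) = 1/(271441536539/42316) = 42316/271441536539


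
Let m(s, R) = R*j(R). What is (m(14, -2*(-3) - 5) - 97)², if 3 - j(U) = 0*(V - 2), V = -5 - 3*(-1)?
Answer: 8836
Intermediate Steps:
V = -2 (V = -5 + 3 = -2)
j(U) = 3 (j(U) = 3 - 0*(-2 - 2) = 3 - 0*(-4) = 3 - 1*0 = 3 + 0 = 3)
m(s, R) = 3*R (m(s, R) = R*3 = 3*R)
(m(14, -2*(-3) - 5) - 97)² = (3*(-2*(-3) - 5) - 97)² = (3*(6 - 5) - 97)² = (3*1 - 97)² = (3 - 97)² = (-94)² = 8836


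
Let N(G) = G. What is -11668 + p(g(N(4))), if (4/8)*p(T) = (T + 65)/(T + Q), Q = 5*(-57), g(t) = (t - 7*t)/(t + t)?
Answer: -840127/72 ≈ -11668.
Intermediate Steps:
g(t) = -3 (g(t) = (-6*t)/((2*t)) = (-6*t)*(1/(2*t)) = -3)
Q = -285
p(T) = 2*(65 + T)/(-285 + T) (p(T) = 2*((T + 65)/(T - 285)) = 2*((65 + T)/(-285 + T)) = 2*(65 + T)/(-285 + T))
-11668 + p(g(N(4))) = -11668 + 2*(65 - 3)/(-285 - 3) = -11668 + 2*62/(-288) = -11668 + 2*(-1/288)*62 = -11668 - 31/72 = -840127/72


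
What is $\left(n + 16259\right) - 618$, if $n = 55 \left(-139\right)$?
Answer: $7996$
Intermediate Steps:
$n = -7645$
$\left(n + 16259\right) - 618 = \left(-7645 + 16259\right) - 618 = 8614 - 618 = 7996$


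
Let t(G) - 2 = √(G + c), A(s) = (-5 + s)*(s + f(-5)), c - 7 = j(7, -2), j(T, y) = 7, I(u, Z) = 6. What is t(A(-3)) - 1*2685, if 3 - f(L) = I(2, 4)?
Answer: -2683 + √62 ≈ -2675.1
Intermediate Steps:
f(L) = -3 (f(L) = 3 - 1*6 = 3 - 6 = -3)
c = 14 (c = 7 + 7 = 14)
A(s) = (-5 + s)*(-3 + s) (A(s) = (-5 + s)*(s - 3) = (-5 + s)*(-3 + s))
t(G) = 2 + √(14 + G) (t(G) = 2 + √(G + 14) = 2 + √(14 + G))
t(A(-3)) - 1*2685 = (2 + √(14 + (15 + (-3)² - 8*(-3)))) - 1*2685 = (2 + √(14 + (15 + 9 + 24))) - 2685 = (2 + √(14 + 48)) - 2685 = (2 + √62) - 2685 = -2683 + √62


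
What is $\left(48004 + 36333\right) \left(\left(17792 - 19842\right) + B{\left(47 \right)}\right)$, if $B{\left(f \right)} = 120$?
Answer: $-162770410$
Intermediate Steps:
$\left(48004 + 36333\right) \left(\left(17792 - 19842\right) + B{\left(47 \right)}\right) = \left(48004 + 36333\right) \left(\left(17792 - 19842\right) + 120\right) = 84337 \left(\left(17792 - 19842\right) + 120\right) = 84337 \left(-2050 + 120\right) = 84337 \left(-1930\right) = -162770410$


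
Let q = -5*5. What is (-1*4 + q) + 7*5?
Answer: 6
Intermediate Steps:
q = -25
(-1*4 + q) + 7*5 = (-1*4 - 25) + 7*5 = (-4 - 25) + 35 = -29 + 35 = 6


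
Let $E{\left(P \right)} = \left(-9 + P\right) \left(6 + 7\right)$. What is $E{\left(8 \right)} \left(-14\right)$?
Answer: $182$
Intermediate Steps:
$E{\left(P \right)} = -117 + 13 P$ ($E{\left(P \right)} = \left(-9 + P\right) 13 = -117 + 13 P$)
$E{\left(8 \right)} \left(-14\right) = \left(-117 + 13 \cdot 8\right) \left(-14\right) = \left(-117 + 104\right) \left(-14\right) = \left(-13\right) \left(-14\right) = 182$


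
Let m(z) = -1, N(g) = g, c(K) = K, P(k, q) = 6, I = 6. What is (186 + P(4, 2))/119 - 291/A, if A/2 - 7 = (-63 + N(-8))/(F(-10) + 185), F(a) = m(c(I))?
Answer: -2952204/144823 ≈ -20.385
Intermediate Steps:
F(a) = -1
A = 1217/92 (A = 14 + 2*((-63 - 8)/(-1 + 185)) = 14 + 2*(-71/184) = 14 - 71/92 = 1217/92 ≈ 13.228)
(186 + P(4, 2))/119 - 291/A = (186 + 6)/119 - 291/1217/92 = 192*(1/119) - 291*92/1217 = 192/119 - 26772/1217 = -2952204/144823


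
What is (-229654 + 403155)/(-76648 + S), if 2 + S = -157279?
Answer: -173501/233929 ≈ -0.74168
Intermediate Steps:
S = -157281 (S = -2 - 157279 = -157281)
(-229654 + 403155)/(-76648 + S) = (-229654 + 403155)/(-76648 - 157281) = 173501/(-233929) = 173501*(-1/233929) = -173501/233929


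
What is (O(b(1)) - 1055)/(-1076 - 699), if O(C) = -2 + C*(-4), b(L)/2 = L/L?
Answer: ⅗ ≈ 0.60000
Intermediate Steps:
b(L) = 2 (b(L) = 2*(L/L) = 2*1 = 2)
O(C) = -2 - 4*C
(O(b(1)) - 1055)/(-1076 - 699) = ((-2 - 4*2) - 1055)/(-1076 - 699) = ((-2 - 8) - 1055)/(-1775) = (-10 - 1055)*(-1/1775) = -1065*(-1/1775) = ⅗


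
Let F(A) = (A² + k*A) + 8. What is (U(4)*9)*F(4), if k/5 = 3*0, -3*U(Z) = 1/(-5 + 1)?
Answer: 18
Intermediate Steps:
U(Z) = 1/12 (U(Z) = -1/(3*(-5 + 1)) = -⅓/(-4) = -⅓*(-¼) = 1/12)
k = 0 (k = 5*(3*0) = 5*0 = 0)
F(A) = 8 + A² (F(A) = (A² + 0*A) + 8 = (A² + 0) + 8 = A² + 8 = 8 + A²)
(U(4)*9)*F(4) = ((1/12)*9)*(8 + 4²) = 3*(8 + 16)/4 = (¾)*24 = 18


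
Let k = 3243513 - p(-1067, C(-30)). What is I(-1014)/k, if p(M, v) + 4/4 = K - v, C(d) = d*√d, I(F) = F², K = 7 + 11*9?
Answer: 3562883688/11238990899 + 32955*I*√30/11238990899 ≈ 0.31701 + 1.606e-5*I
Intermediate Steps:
K = 106 (K = 7 + 99 = 106)
C(d) = d^(3/2)
p(M, v) = 105 - v (p(M, v) = -1 + (106 - v) = 105 - v)
k = 3243408 - 30*I*√30 (k = 3243513 - (105 - (-30)^(3/2)) = 3243513 - (105 - (-30)*I*√30) = 3243513 - (105 + 30*I*√30) = 3243513 + (-105 - 30*I*√30) = 3243408 - 30*I*√30 ≈ 3.2434e+6 - 164.32*I)
I(-1014)/k = (-1014)²/(3243408 - 30*I*√30) = 1028196/(3243408 - 30*I*√30)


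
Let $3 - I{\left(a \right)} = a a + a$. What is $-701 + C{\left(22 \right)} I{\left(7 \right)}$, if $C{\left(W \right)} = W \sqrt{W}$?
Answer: $-701 - 1166 \sqrt{22} \approx -6170.0$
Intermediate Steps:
$C{\left(W \right)} = W^{\frac{3}{2}}$
$I{\left(a \right)} = 3 - a - a^{2}$ ($I{\left(a \right)} = 3 - \left(a a + a\right) = 3 - \left(a^{2} + a\right) = 3 - \left(a + a^{2}\right) = 3 - a - a^{2}$)
$-701 + C{\left(22 \right)} I{\left(7 \right)} = -701 + 22^{\frac{3}{2}} \left(3 - 7 - 7^{2}\right) = -701 + 22 \sqrt{22} \left(3 - 7 - 49\right) = -701 + 22 \sqrt{22} \left(-53\right) = -701 - 1166 \sqrt{22}$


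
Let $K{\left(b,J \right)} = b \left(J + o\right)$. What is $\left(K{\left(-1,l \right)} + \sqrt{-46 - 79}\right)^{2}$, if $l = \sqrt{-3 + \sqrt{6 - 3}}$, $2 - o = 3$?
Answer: $\left(1 - i \sqrt{3 - \sqrt{3}} + 5 i \sqrt{5}\right)^{2} \approx -100.09 + 20.109 i$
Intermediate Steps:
$o = -1$ ($o = 2 - 3 = -1$)
$l = \sqrt{-3 + \sqrt{3}} \approx 1.126 i$
$K{\left(b,J \right)} = b \left(-1 + J\right)$ ($K{\left(b,J \right)} = b \left(J - 1\right) = b \left(-1 + J\right)$)
$\left(K{\left(-1,l \right)} + \sqrt{-46 - 79}\right)^{2} = \left(- (-1 + \sqrt{-3 + \sqrt{3}}) + \sqrt{-46 - 79}\right)^{2} = \left(\left(1 - \sqrt{-3 + \sqrt{3}}\right) + \sqrt{-125}\right)^{2} = \left(\left(1 - \sqrt{-3 + \sqrt{3}}\right) + 5 i \sqrt{5}\right)^{2} = \left(1 - \sqrt{-3 + \sqrt{3}} + 5 i \sqrt{5}\right)^{2}$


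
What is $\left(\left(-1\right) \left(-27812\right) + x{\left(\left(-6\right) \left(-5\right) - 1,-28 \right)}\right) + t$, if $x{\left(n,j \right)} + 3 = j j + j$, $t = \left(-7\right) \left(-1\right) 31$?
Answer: $28782$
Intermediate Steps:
$t = 217$ ($t = 7 \cdot 31 = 217$)
$x{\left(n,j \right)} = -3 + j + j^{2}$ ($x{\left(n,j \right)} = -3 + \left(j j + j\right) = -3 + \left(j^{2} + j\right) = -3 + \left(j + j^{2}\right) = -3 + j + j^{2}$)
$\left(\left(-1\right) \left(-27812\right) + x{\left(\left(-6\right) \left(-5\right) - 1,-28 \right)}\right) + t = \left(\left(-1\right) \left(-27812\right) - \left(31 - 784\right)\right) + 217 = \left(27812 - -753\right) + 217 = \left(27812 + 753\right) + 217 = 28565 + 217 = 28782$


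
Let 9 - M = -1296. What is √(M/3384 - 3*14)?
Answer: I*√1470818/188 ≈ 6.4509*I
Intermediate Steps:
M = 1305 (M = 9 - 1*(-1296) = 9 + 1296 = 1305)
√(M/3384 - 3*14) = √(1305/3384 - 3*14) = √(1305*(1/3384) - 42) = √(145/376 - 42) = √(-15647/376) = I*√1470818/188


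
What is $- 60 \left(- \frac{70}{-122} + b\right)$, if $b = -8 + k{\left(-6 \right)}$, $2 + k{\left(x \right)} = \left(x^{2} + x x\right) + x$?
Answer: $- \frac{207060}{61} \approx -3394.4$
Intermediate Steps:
$k{\left(x \right)} = -2 + x + 2 x^{2}$ ($k{\left(x \right)} = -2 + \left(\left(x^{2} + x x\right) + x\right) = -2 + \left(\left(x^{2} + x^{2}\right) + x\right) = -2 + \left(2 x^{2} + x\right) = -2 + \left(x + 2 x^{2}\right) = -2 + x + 2 x^{2}$)
$b = 56$ ($b = -8 - \left(8 - 72\right) = -8 - -64 = -8 + 64 = 56$)
$- 60 \left(- \frac{70}{-122} + b\right) = - 60 \left(- \frac{70}{-122} + 56\right) = - 60 \left(\left(-70\right) \left(- \frac{1}{122}\right) + 56\right) = - 60 \left(\frac{35}{61} + 56\right) = \left(-60\right) \frac{3451}{61} = - \frac{207060}{61}$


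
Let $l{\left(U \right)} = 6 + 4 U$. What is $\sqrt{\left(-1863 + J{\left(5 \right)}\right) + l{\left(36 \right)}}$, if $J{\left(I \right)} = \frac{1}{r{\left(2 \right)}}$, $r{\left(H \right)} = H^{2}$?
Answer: $\frac{i \sqrt{6851}}{2} \approx 41.385 i$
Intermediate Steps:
$J{\left(I \right)} = \frac{1}{4}$ ($J{\left(I \right)} = \frac{1}{2^{2}} = \frac{1}{4}$)
$\sqrt{\left(-1863 + J{\left(5 \right)}\right) + l{\left(36 \right)}} = \sqrt{\left(-1863 + \frac{1}{4}\right) + \left(6 + 4 \cdot 36\right)} = \sqrt{- \frac{7451}{4} + \left(6 + 144\right)} = \sqrt{- \frac{7451}{4} + 150} = \sqrt{- \frac{6851}{4}} = \frac{i \sqrt{6851}}{2}$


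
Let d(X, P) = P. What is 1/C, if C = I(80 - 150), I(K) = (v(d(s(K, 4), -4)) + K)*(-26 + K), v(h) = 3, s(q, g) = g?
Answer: 1/6432 ≈ 0.00015547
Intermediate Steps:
I(K) = (-26 + K)*(3 + K) (I(K) = (3 + K)*(-26 + K) = (-26 + K)*(3 + K))
C = 6432 (C = -78 + (80 - 150)² - 23*(80 - 150) = -78 + (-70)² - 23*(-70) = -78 + 4900 + 1610 = 6432)
1/C = 1/6432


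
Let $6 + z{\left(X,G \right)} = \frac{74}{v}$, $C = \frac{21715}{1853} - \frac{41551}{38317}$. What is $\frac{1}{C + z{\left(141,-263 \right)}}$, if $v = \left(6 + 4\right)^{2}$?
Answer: $\frac{3550070050}{19079614137} \approx 0.18607$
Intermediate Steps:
$v = 100$ ($v = 10^{2} = 100$)
$C = \frac{755059652}{71001401}$ ($C = 21715 \cdot \frac{1}{1853} - \frac{41551}{38317} = \frac{21715}{1853} - \frac{41551}{38317} = \frac{755059652}{71001401} \approx 10.634$)
$z{\left(X,G \right)} = - \frac{263}{50}$ ($z{\left(X,G \right)} = -6 + \frac{74}{100} = -6 + 74 \cdot \frac{1}{100} = -6 + \frac{37}{50} = - \frac{263}{50}$)
$\frac{1}{C + z{\left(141,-263 \right)}} = \frac{1}{\frac{755059652}{71001401} - \frac{263}{50}} = \frac{1}{\frac{19079614137}{3550070050}} = \frac{3550070050}{19079614137}$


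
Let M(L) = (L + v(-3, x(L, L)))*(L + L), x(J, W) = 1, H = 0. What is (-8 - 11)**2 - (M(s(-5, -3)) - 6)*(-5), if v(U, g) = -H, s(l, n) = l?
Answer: 581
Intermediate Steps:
v(U, g) = 0 (v(U, g) = -1*0 = 0)
M(L) = 2*L**2 (M(L) = (L + 0)*(L + L) = L*(2*L) = 2*L**2)
(-8 - 11)**2 - (M(s(-5, -3)) - 6)*(-5) = (-8 - 11)**2 - (2*(-5)**2 - 6)*(-5) = (-19)**2 - (2*25 - 6)*(-5) = 361 - (50 - 6)*(-5) = 361 - 44*(-5) = 361 - 1*(-220) = 361 + 220 = 581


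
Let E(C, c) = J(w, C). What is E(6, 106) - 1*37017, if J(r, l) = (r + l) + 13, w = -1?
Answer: -36999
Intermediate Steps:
J(r, l) = 13 + l + r (J(r, l) = (l + r) + 13 = 13 + l + r)
E(C, c) = 12 + C (E(C, c) = 13 + C - 1 = 12 + C)
E(6, 106) - 1*37017 = (12 + 6) - 1*37017 = 18 - 37017 = -36999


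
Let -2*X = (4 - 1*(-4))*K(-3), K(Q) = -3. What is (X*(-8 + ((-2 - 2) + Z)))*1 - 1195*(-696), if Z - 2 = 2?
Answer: 831624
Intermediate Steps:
Z = 4 (Z = 2 + 2 = 4)
X = 12 (X = -(4 - 1*(-4))*(-3)/2 = -(4 + 4)*(-3)/2 = -4*(-3) = -1/2*(-24) = 12)
(X*(-8 + ((-2 - 2) + Z)))*1 - 1195*(-696) = (12*(-8 + ((-2 - 2) + 4)))*1 - 1195*(-696) = (12*(-8 + (-4 + 4)))*1 + 831720 = (12*(-8 + 0))*1 + 831720 = (12*(-8))*1 + 831720 = -96*1 + 831720 = -96 + 831720 = 831624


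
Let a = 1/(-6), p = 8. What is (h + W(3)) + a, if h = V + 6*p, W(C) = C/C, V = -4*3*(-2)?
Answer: 437/6 ≈ 72.833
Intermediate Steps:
a = -1/6 ≈ -0.16667
V = 24 (V = -12*(-2) = 24)
W(C) = 1
h = 72 (h = 24 + 6*8 = 24 + 48 = 72)
(h + W(3)) + a = (72 + 1) - 1/6 = 73 - 1/6 = 437/6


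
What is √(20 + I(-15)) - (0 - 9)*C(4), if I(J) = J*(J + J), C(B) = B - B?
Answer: √470 ≈ 21.679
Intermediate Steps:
C(B) = 0
I(J) = 2*J² (I(J) = J*(2*J) = 2*J²)
√(20 + I(-15)) - (0 - 9)*C(4) = √(20 + 2*(-15)²) - (0 - 9)*0 = √(20 + 2*225) - (-9)*0 = √(20 + 450) - 1*0 = √470 + 0 = √470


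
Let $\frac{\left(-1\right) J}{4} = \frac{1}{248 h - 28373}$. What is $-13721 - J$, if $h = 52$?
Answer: $- \frac{212359921}{15477} \approx -13721.0$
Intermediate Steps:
$J = \frac{4}{15477}$ ($J = - \frac{4}{248 \cdot 52 - 28373} = - \frac{4}{12896 - 28373} = - \frac{4}{-15477} = \left(-4\right) \left(- \frac{1}{15477}\right) = \frac{4}{15477} \approx 0.00025845$)
$-13721 - J = -13721 - \frac{4}{15477} = - \frac{212359921}{15477}$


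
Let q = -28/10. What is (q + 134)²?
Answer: 430336/25 ≈ 17213.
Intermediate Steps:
q = -14/5 (q = -28*⅒ = -14/5 ≈ -2.8000)
(q + 134)² = (-14/5 + 134)² = (656/5)² = 430336/25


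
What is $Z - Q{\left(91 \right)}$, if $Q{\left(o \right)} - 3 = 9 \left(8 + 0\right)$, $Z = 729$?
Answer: $654$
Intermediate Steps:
$Q{\left(o \right)} = 75$ ($Q{\left(o \right)} = 3 + 9 \left(8 + 0\right) = 3 + 9 \cdot 8 = 3 + 72 = 75$)
$Z - Q{\left(91 \right)} = 729 - 75 = 654$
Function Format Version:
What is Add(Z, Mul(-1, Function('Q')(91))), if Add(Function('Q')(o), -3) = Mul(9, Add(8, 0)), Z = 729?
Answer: 654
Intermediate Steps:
Function('Q')(o) = 75 (Function('Q')(o) = Add(3, Mul(9, Add(8, 0))) = Add(3, Mul(9, 8)) = Add(3, 72) = 75)
Add(Z, Mul(-1, Function('Q')(91))) = Add(729, Mul(-1, 75)) = Add(729, -75) = 654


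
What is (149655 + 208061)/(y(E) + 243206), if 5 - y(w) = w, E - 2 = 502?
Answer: 357716/242707 ≈ 1.4739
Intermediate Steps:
E = 504 (E = 2 + 502 = 504)
y(w) = 5 - w
(149655 + 208061)/(y(E) + 243206) = (149655 + 208061)/((5 - 1*504) + 243206) = 357716/((5 - 504) + 243206) = 357716/(-499 + 243206) = 357716/242707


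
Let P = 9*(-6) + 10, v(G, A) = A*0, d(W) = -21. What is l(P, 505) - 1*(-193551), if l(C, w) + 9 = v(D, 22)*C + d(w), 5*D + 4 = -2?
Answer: 193521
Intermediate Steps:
D = -6/5 (D = -⅘ + (⅕)*(-2) = -⅘ - ⅖ = -6/5 ≈ -1.2000)
v(G, A) = 0
P = -44 (P = -54 + 10 = -44)
l(C, w) = -30 (l(C, w) = -9 + (0*C - 21) = -9 + (0 - 21) = -9 - 21 = -30)
l(P, 505) - 1*(-193551) = -30 - 1*(-193551) = -30 + 193551 = 193521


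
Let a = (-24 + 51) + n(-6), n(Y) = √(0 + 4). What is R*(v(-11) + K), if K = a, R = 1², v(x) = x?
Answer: 18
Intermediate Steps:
R = 1
n(Y) = 2 (n(Y) = √4 = 2)
a = 29 (a = (-24 + 51) + 2 = 27 + 2 = 29)
K = 29
R*(v(-11) + K) = 1*(-11 + 29) = 1*18 = 18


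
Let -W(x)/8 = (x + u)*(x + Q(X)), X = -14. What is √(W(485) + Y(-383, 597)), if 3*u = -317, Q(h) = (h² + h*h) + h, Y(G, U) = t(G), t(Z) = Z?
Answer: I*√23573703/3 ≈ 1618.4*I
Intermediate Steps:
Y(G, U) = G
Q(h) = h + 2*h² (Q(h) = (h² + h²) + h = 2*h² + h = h + 2*h²)
u = -317/3 (u = (⅓)*(-317) = -317/3 ≈ -105.67)
W(x) = -8*(378 + x)*(-317/3 + x) (W(x) = -8*(x - 317/3)*(x - 14*(1 + 2*(-14))) = -8*(-317/3 + x)*(x - 14*(1 - 28)) = -8*(-317/3 + x)*(x - 14*(-27)) = -8*(-317/3 + x)*(x + 378) = -8*(-317/3 + x)*(378 + x) = -8*(378 + x)*(-317/3 + x))
√(W(485) + Y(-383, 597)) = √((319536 - 8*485² - 6536/3*485) - 383) = √((319536 - 8*235225 - 3169960/3) - 383) = √((319536 - 1881800 - 3169960/3) - 383) = √(-7856752/3 - 383) = √(-7857901/3) = I*√23573703/3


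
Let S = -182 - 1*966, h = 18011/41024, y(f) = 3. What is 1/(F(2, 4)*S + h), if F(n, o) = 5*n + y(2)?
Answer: -41024/612224165 ≈ -6.7008e-5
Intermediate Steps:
h = 18011/41024 (h = 18011*(1/41024) = 18011/41024 ≈ 0.43904)
F(n, o) = 3 + 5*n (F(n, o) = 5*n + 3 = 3 + 5*n)
S = -1148 (S = -182 - 966 = -1148)
1/(F(2, 4)*S + h) = 1/((3 + 5*2)*(-1148) + 18011/41024) = 1/((3 + 10)*(-1148) + 18011/41024) = 1/(13*(-1148) + 18011/41024) = 1/(-14924 + 18011/41024) = 1/(-612224165/41024) = -41024/612224165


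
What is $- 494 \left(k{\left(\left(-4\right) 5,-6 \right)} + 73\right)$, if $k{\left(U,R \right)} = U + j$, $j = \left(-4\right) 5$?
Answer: $-16302$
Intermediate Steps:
$j = -20$
$k{\left(U,R \right)} = -20 + U$ ($k{\left(U,R \right)} = U - 20 = -20 + U$)
$- 494 \left(k{\left(\left(-4\right) 5,-6 \right)} + 73\right) = - 494 \left(\left(-20 - 20\right) + 73\right) = - 494 \left(-40 + 73\right) = \left(-494\right) 33 = -16302$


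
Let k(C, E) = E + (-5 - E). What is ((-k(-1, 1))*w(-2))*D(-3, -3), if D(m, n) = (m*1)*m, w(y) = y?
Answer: -90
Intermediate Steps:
k(C, E) = -5
D(m, n) = m² (D(m, n) = m*m = m²)
((-k(-1, 1))*w(-2))*D(-3, -3) = (-1*(-5)*(-2))*(-3)² = (5*(-2))*9 = -10*9 = -90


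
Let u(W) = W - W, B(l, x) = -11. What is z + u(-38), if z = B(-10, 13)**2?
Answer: 121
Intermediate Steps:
u(W) = 0
z = 121 (z = (-11)**2 = 121)
z + u(-38) = 121 + 0 = 121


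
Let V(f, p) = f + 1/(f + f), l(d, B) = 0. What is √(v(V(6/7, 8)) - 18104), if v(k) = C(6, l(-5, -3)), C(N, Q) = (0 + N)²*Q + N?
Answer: I*√18098 ≈ 134.53*I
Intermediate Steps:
C(N, Q) = N + Q*N² (C(N, Q) = N²*Q + N = Q*N² + N = N + Q*N²)
V(f, p) = f + 1/(2*f)
v(k) = 6 (v(k) = 6*(1 + 6*0) = 6*(1 + 0) = 6*1 = 6)
√(v(V(6/7, 8)) - 18104) = √(6 - 18104) = √(-18098) = I*√18098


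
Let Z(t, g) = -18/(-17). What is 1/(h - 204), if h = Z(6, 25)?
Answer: -17/3450 ≈ -0.0049275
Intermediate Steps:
Z(t, g) = 18/17 (Z(t, g) = -18*(-1/17) = 18/17)
h = 18/17 ≈ 1.0588
1/(h - 204) = 1/(18/17 - 204) = 1/(-3450/17) = -17/3450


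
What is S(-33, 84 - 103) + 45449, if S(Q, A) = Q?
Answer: 45416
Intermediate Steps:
S(-33, 84 - 103) + 45449 = -33 + 45449 = 45416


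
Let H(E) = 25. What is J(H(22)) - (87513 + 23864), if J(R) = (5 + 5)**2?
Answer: -111277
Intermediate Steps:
J(R) = 100 (J(R) = 10**2 = 100)
J(H(22)) - (87513 + 23864) = 100 - (87513 + 23864) = 100 - 1*111377 = 100 - 111377 = -111277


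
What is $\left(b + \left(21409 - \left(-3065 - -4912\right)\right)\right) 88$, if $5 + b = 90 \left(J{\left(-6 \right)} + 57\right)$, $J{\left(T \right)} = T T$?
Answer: $2457576$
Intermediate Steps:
$J{\left(T \right)} = T^{2}$
$b = 8365$ ($b = -5 + 90 \left(\left(-6\right)^{2} + 57\right) = -5 + 90 \left(36 + 57\right) = -5 + 90 \cdot 93 = -5 + 8370 = 8365$)
$\left(b + \left(21409 - \left(-3065 - -4912\right)\right)\right) 88 = \left(8365 + \left(21409 - \left(-3065 - -4912\right)\right)\right) 88 = \left(8365 + \left(21409 - \left(-3065 + 4912\right)\right)\right) 88 = \left(8365 + \left(21409 - 1847\right)\right) 88 = \left(8365 + 19562\right) 88 = 27927 \cdot 88 = 2457576$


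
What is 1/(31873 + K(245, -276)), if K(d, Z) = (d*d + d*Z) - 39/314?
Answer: 314/7623253 ≈ 4.1190e-5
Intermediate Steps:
K(d, Z) = -39/314 + d² + Z*d (K(d, Z) = (d² + Z*d) - 39*1/314 = (d² + Z*d) - 39/314 = -39/314 + d² + Z*d)
1/(31873 + K(245, -276)) = 1/(31873 + (-39/314 + 245² - 276*245)) = 1/(31873 + (-39/314 + 60025 - 67620)) = 1/(31873 - 2384869/314) = 1/(7623253/314) = 314/7623253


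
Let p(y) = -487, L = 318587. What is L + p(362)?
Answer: 318100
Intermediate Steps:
L + p(362) = 318587 - 487 = 318100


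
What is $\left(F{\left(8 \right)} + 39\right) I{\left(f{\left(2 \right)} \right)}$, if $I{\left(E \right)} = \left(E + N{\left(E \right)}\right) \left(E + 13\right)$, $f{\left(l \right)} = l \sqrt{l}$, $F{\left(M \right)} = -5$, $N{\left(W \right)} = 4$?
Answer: $2040 + 1156 \sqrt{2} \approx 3674.8$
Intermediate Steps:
$f{\left(l \right)} = l^{\frac{3}{2}}$
$I{\left(E \right)} = \left(4 + E\right) \left(13 + E\right)$ ($I{\left(E \right)} = \left(E + 4\right) \left(E + 13\right) = \left(4 + E\right) \left(13 + E\right)$)
$\left(F{\left(8 \right)} + 39\right) I{\left(f{\left(2 \right)} \right)} = \left(-5 + 39\right) \left(52 + \left(2^{\frac{3}{2}}\right)^{2} + 17 \cdot 2^{\frac{3}{2}}\right) = 34 \left(52 + \left(2 \sqrt{2}\right)^{2} + 17 \cdot 2 \sqrt{2}\right) = 34 \left(52 + 8 + 34 \sqrt{2}\right) = 34 \left(60 + 34 \sqrt{2}\right) = 2040 + 1156 \sqrt{2}$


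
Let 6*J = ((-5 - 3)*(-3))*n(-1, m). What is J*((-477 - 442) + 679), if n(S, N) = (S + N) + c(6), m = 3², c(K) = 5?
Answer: -12480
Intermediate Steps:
m = 9
n(S, N) = 5 + N + S (n(S, N) = (S + N) + 5 = (N + S) + 5 = 5 + N + S)
J = 52 (J = (((-5 - 3)*(-3))*(5 + 9 - 1))/6 = (-8*(-3)*13)/6 = (24*13)/6 = (⅙)*312 = 52)
J*((-477 - 442) + 679) = 52*((-477 - 442) + 679) = 52*(-919 + 679) = 52*(-240) = -12480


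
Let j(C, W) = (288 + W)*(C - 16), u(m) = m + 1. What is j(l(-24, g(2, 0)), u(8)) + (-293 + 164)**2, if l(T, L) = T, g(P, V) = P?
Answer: 4761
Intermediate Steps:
u(m) = 1 + m
j(C, W) = (-16 + C)*(288 + W) (j(C, W) = (288 + W)*(-16 + C) = (-16 + C)*(288 + W))
j(l(-24, g(2, 0)), u(8)) + (-293 + 164)**2 = (-4608 - 16*(1 + 8) + 288*(-24) - 24*(1 + 8)) + (-293 + 164)**2 = (-4608 - 16*9 - 6912 - 24*9) + (-129)**2 = (-4608 - 144 - 6912 - 216) + 16641 = -11880 + 16641 = 4761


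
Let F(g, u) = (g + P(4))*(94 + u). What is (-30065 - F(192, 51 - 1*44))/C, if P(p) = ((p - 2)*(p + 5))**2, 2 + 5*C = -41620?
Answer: 410905/41622 ≈ 9.8723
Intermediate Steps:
C = -41622/5 (C = -2/5 + (1/5)*(-41620) = -2/5 - 8324 = -41622/5 ≈ -8324.4)
P(p) = (-2 + p)**2*(5 + p)**2 (P(p) = ((-2 + p)*(5 + p))**2 = (-2 + p)**2*(5 + p)**2)
F(g, u) = (94 + u)*(324 + g) (F(g, u) = (g + (-2 + 4)**2*(5 + 4)**2)*(94 + u) = (g + 2**2*9**2)*(94 + u) = (g + 4*81)*(94 + u) = (g + 324)*(94 + u) = (324 + g)*(94 + u) = (94 + u)*(324 + g))
(-30065 - F(192, 51 - 1*44))/C = (-30065 - (30456 + 94*192 + 324*(51 - 1*44) + 192*(51 - 1*44)))/(-41622/5) = (-30065 - (30456 + 18048 + 324*(51 - 44) + 192*(51 - 44)))*(-5/41622) = (-30065 - (30456 + 18048 + 324*7 + 192*7))*(-5/41622) = (-30065 - (30456 + 18048 + 2268 + 1344))*(-5/41622) = (-30065 - 1*52116)*(-5/41622) = (-30065 - 52116)*(-5/41622) = -82181*(-5/41622) = 410905/41622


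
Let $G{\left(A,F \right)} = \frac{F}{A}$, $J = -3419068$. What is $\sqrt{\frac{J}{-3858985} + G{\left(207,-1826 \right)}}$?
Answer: $\frac{i \sqrt{562607093087198770}}{266269965} \approx 2.817 i$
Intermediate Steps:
$\sqrt{\frac{J}{-3858985} + G{\left(207,-1826 \right)}} = \sqrt{- \frac{3419068}{-3858985} - \frac{1826}{207}} = \sqrt{\left(-3419068\right) \left(- \frac{1}{3858985}\right) - \frac{1826}{207}} = \sqrt{\frac{3419068}{3858985} - \frac{1826}{207}} = \sqrt{- \frac{6338759534}{798809895}} = \frac{i \sqrt{562607093087198770}}{266269965}$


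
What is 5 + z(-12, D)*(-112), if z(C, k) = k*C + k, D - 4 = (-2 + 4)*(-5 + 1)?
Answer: -4923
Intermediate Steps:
D = -4 (D = 4 + (-2 + 4)*(-5 + 1) = 4 + 2*(-4) = 4 - 8 = -4)
z(C, k) = k + C*k (z(C, k) = C*k + k = k + C*k)
5 + z(-12, D)*(-112) = 5 - 4*(1 - 12)*(-112) = 5 - 4*(-11)*(-112) = 5 + 44*(-112) = 5 - 4928 = -4923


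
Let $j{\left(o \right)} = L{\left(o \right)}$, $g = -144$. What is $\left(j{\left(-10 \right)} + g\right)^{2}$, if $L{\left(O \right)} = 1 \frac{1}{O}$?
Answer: $\frac{2076481}{100} \approx 20765.0$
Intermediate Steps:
$L{\left(O \right)} = \frac{1}{O}$
$j{\left(o \right)} = \frac{1}{o}$
$\left(j{\left(-10 \right)} + g\right)^{2} = \left(\frac{1}{-10} - 144\right)^{2} = \left(- \frac{1}{10} - 144\right)^{2} = \left(- \frac{1441}{10}\right)^{2} = \frac{2076481}{100}$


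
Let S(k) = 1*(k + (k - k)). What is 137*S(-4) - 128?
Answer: -676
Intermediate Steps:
S(k) = k (S(k) = 1*(k + 0) = 1*k = k)
137*S(-4) - 128 = 137*(-4) - 128 = -548 - 128 = -676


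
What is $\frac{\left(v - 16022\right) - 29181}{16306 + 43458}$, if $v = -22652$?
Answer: $- \frac{67855}{59764} \approx -1.1354$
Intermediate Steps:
$\frac{\left(v - 16022\right) - 29181}{16306 + 43458} = \frac{\left(-22652 - 16022\right) - 29181}{16306 + 43458} = \frac{\left(-22652 - 16022\right) - 29181}{59764} = \left(-38674 - 29181\right) \frac{1}{59764} = \left(-67855\right) \frac{1}{59764} = - \frac{67855}{59764}$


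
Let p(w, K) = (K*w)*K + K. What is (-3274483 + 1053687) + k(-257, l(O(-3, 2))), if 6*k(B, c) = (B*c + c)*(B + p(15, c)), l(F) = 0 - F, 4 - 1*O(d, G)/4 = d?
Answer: 11488004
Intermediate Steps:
O(d, G) = 16 - 4*d
l(F) = -F
p(w, K) = K + w*K² (p(w, K) = w*K² + K = K + w*K²)
k(B, c) = (B + c*(1 + 15*c))*(c + B*c)/6 (k(B, c) = ((B*c + c)*(B + c*(1 + c*15)))/6 = ((c + B*c)*(B + c*(1 + 15*c)))/6 = ((B + c*(1 + 15*c))*(c + B*c))/6 = (B + c*(1 + 15*c))*(c + B*c)/6)
(-3274483 + 1053687) + k(-257, l(O(-3, 2))) = (-3274483 + 1053687) + (-(16 - 4*(-3)))*(-257 + (-257)² + (-(16 - 4*(-3)))*(1 + 15*(-(16 - 4*(-3)))) - 257*(-(16 - 4*(-3)))*(1 + 15*(-(16 - 4*(-3)))))/6 = -2220796 + (-(16 + 12))*(-257 + 66049 + (-(16 + 12))*(1 + 15*(-(16 + 12))) - 257*(-(16 + 12))*(1 + 15*(-(16 + 12))))/6 = -2220796 + (-1*28)*(-257 + 66049 + (-1*28)*(1 + 15*(-1*28)) - 257*(-1*28)*(1 + 15*(-1*28)))/6 = -2220796 + (⅙)*(-28)*(-257 + 66049 - 28*(1 + 15*(-28)) - 257*(-28)*(1 + 15*(-28))) = -2220796 + (⅙)*(-28)*(-257 + 66049 - 28*(1 - 420) - 257*(-28)*(1 - 420)) = -2220796 + (⅙)*(-28)*(-257 + 66049 - 28*(-419) - 257*(-28)*(-419)) = -2220796 + (⅙)*(-28)*(-257 + 66049 + 11732 - 3015124) = -2220796 + (⅙)*(-28)*(-2937600) = -2220796 + 13708800 = 11488004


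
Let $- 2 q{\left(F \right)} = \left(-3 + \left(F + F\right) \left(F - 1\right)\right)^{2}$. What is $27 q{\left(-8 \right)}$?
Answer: $- \frac{536787}{2} \approx -2.6839 \cdot 10^{5}$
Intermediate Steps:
$q{\left(F \right)} = - \frac{\left(-3 + 2 F \left(-1 + F\right)\right)^{2}}{2}$ ($q{\left(F \right)} = - \frac{\left(-3 + \left(F + F\right) \left(F - 1\right)\right)^{2}}{2} = - \frac{\left(-3 + 2 F \left(-1 + F\right)\right)^{2}}{2}$)
$27 q{\left(-8 \right)} = 27 \left(- \frac{\left(3 - 2 \left(-8\right)^{2} + 2 \left(-8\right)\right)^{2}}{2}\right) = 27 \left(- \frac{\left(3 - 128 - 16\right)^{2}}{2}\right) = 27 \left(- \frac{\left(-141\right)^{2}}{2}\right) = 27 \left(\left(- \frac{1}{2}\right) 19881\right) = 27 \left(- \frac{19881}{2}\right) = - \frac{536787}{2}$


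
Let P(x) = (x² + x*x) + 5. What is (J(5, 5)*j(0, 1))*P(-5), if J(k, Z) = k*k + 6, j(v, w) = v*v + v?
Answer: 0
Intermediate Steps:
j(v, w) = v + v² (j(v, w) = v² + v = v + v²)
P(x) = 5 + 2*x² (P(x) = (x² + x²) + 5 = 2*x² + 5 = 5 + 2*x²)
J(k, Z) = 6 + k² (J(k, Z) = k² + 6 = 6 + k²)
(J(5, 5)*j(0, 1))*P(-5) = ((6 + 5²)*(0*(1 + 0)))*(5 + 2*(-5)²) = ((6 + 25)*(0*1))*(5 + 2*25) = (31*0)*(5 + 50) = 0*55 = 0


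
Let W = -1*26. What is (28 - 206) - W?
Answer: -152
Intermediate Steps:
W = -26
(28 - 206) - W = (28 - 206) - 1*(-26) = -178 + 26 = -152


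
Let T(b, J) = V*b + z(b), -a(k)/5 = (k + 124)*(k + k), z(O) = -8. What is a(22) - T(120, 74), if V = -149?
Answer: -14232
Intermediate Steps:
a(k) = -10*k*(124 + k) (a(k) = -5*(k + 124)*(k + k) = -5*(124 + k)*2*k = -10*k*(124 + k))
T(b, J) = -8 - 149*b (T(b, J) = -149*b - 8 = -8 - 149*b)
a(22) - T(120, 74) = -10*22*(124 + 22) - (-8 - 149*120) = -10*22*146 - (-8 - 17880) = -32120 - 1*(-17888) = -32120 + 17888 = -14232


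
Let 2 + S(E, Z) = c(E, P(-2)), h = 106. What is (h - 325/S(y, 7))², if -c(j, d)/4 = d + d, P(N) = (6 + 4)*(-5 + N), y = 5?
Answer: 3460145329/311364 ≈ 11113.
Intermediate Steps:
P(N) = -50 + 10*N (P(N) = 10*(-5 + N) = -50 + 10*N)
c(j, d) = -8*d (c(j, d) = -4*(d + d) = -8*d)
S(E, Z) = 558 (S(E, Z) = -2 - 8*(-50 + 10*(-2)) = -2 - 8*(-50 - 20) = -2 - 8*(-70) = -2 + 560 = 558)
(h - 325/S(y, 7))² = (106 - 325/558)² = (58823/558)² = 3460145329/311364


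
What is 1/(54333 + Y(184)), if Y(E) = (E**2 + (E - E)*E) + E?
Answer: 1/88373 ≈ 1.1316e-5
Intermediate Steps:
Y(E) = E + E**2 (Y(E) = (E**2 + 0*E) + E = (E**2 + 0) + E = E**2 + E = E + E**2)
1/(54333 + Y(184)) = 1/(54333 + 184*(1 + 184)) = 1/(54333 + 184*185) = 1/(54333 + 34040) = 1/88373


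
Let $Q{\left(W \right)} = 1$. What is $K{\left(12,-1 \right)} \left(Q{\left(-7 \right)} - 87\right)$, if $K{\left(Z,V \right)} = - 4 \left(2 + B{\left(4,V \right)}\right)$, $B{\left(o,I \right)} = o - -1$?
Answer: $2408$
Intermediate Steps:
$B{\left(o,I \right)} = 1 + o$ ($B{\left(o,I \right)} = o + 1 = 1 + o$)
$K{\left(Z,V \right)} = -28$ ($K{\left(Z,V \right)} = - 4 \left(2 + \left(1 + 4\right)\right) = - 4 \left(2 + 5\right) = \left(-4\right) 7 = -28$)
$K{\left(12,-1 \right)} \left(Q{\left(-7 \right)} - 87\right) = - 28 \left(1 - 87\right) = \left(-28\right) \left(-86\right) = 2408$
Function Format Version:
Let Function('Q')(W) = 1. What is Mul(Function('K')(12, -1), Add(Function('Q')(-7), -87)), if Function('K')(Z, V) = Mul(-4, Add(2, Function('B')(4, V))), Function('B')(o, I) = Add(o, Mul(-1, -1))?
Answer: 2408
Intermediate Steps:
Function('B')(o, I) = Add(1, o) (Function('B')(o, I) = Add(o, 1) = Add(1, o))
Function('K')(Z, V) = -28 (Function('K')(Z, V) = Mul(-4, Add(2, Add(1, 4))) = Mul(-4, Add(2, 5)) = Mul(-4, 7) = -28)
Mul(Function('K')(12, -1), Add(Function('Q')(-7), -87)) = Mul(-28, Add(1, -87)) = Mul(-28, -86) = 2408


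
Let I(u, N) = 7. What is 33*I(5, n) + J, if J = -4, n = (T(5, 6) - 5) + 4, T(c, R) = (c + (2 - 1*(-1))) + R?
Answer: 227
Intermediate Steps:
T(c, R) = 3 + R + c (T(c, R) = (c + (2 + 1)) + R = (c + 3) + R = (3 + c) + R = 3 + R + c)
n = 13 (n = ((3 + 6 + 5) - 5) + 4 = (14 - 5) + 4 = 9 + 4 = 13)
33*I(5, n) + J = 33*7 - 4 = 231 - 4 = 227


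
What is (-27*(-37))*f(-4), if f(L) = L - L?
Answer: 0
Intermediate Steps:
f(L) = 0
(-27*(-37))*f(-4) = -27*(-37)*0 = 999*0 = 0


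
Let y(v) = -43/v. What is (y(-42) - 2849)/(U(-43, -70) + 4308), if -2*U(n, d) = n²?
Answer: -119615/142107 ≈ -0.84172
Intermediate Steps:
U(n, d) = -n²/2
(y(-42) - 2849)/(U(-43, -70) + 4308) = (-43/(-42) - 2849)/(-½*(-43)² + 4308) = (-43*(-1/42) - 2849)/(-½*1849 + 4308) = (43/42 - 2849)/(-1849/2 + 4308) = -119615/(42*6767/2) = -119615/42*2/6767 = -119615/142107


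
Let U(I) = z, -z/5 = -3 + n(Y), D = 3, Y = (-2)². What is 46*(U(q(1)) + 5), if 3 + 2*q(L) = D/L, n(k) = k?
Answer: 0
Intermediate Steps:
Y = 4
q(L) = -3/2 + 3/(2*L) (q(L) = -3/2 + (3/L)/2 = -3/2 + 3/(2*L))
z = -5 (z = -5*(-3 + 4) = -5*1 = -5)
U(I) = -5
46*(U(q(1)) + 5) = 46*(-5 + 5) = 46*0 = 0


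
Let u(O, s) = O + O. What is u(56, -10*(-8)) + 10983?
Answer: 11095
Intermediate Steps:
u(O, s) = 2*O
u(56, -10*(-8)) + 10983 = 2*56 + 10983 = 112 + 10983 = 11095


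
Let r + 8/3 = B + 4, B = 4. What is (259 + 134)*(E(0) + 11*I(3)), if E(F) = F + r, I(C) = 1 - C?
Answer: -6550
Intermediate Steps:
r = 16/3 (r = -8/3 + (4 + 4) = -8/3 + 8 = 16/3 ≈ 5.3333)
E(F) = 16/3 + F (E(F) = F + 16/3 = 16/3 + F)
(259 + 134)*(E(0) + 11*I(3)) = (259 + 134)*((16/3 + 0) + 11*(1 - 1*3)) = 393*(16/3 + 11*(1 - 3)) = 393*(16/3 + 11*(-2)) = 393*(16/3 - 22) = 393*(-50/3) = -6550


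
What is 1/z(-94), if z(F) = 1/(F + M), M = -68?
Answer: -162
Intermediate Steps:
z(F) = 1/(-68 + F) (z(F) = 1/(F - 68) = 1/(-68 + F))
1/z(-94) = 1/(1/(-68 - 94)) = 1/(1/(-162)) = 1/(-1/162) = -162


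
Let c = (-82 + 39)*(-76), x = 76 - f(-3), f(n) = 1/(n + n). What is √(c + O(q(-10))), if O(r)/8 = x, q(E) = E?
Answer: 4*√2181/3 ≈ 62.268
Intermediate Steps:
f(n) = 1/(2*n)
x = 457/6 (x = 76 - 1/(2*(-3)) = 76 - (-1)/(2*3) = 76 - 1*(-⅙) = 76 + ⅙ = 457/6 ≈ 76.167)
O(r) = 1828/3 (O(r) = 8*(457/6) = 1828/3)
c = 3268 (c = -43*(-76) = 3268)
√(c + O(q(-10))) = √(3268 + 1828/3) = √(11632/3) = 4*√2181/3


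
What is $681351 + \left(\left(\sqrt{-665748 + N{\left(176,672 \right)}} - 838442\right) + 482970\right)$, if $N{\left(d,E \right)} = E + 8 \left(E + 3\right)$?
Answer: $325879 + 2 i \sqrt{164919} \approx 3.2588 \cdot 10^{5} + 812.2 i$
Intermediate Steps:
$N{\left(d,E \right)} = 24 + 9 E$ ($N{\left(d,E \right)} = E + 8 \left(3 + E\right) = E + \left(24 + 8 E\right) = 24 + 9 E$)
$681351 + \left(\left(\sqrt{-665748 + N{\left(176,672 \right)}} - 838442\right) + 482970\right) = 681351 + \left(\left(\sqrt{-665748 + \left(24 + 9 \cdot 672\right)} - 838442\right) + 482970\right) = 681351 + \left(\left(\sqrt{-665748 + \left(24 + 6048\right)} - 838442\right) + 482970\right) = 681351 + \left(\left(\sqrt{-665748 + 6072} - 838442\right) + 482970\right) = 681351 + \left(\left(\sqrt{-659676} - 838442\right) + 482970\right) = 681351 + \left(\left(2 i \sqrt{164919} - 838442\right) + 482970\right) = 681351 + \left(\left(-838442 + 2 i \sqrt{164919}\right) + 482970\right) = 681351 - \left(355472 - 2 i \sqrt{164919}\right) = 325879 + 2 i \sqrt{164919}$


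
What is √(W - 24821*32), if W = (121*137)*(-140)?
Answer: 2*I*√778763 ≈ 1765.0*I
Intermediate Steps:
W = -2320780 (W = 16577*(-140) = -2320780)
√(W - 24821*32) = √(-2320780 - 24821*32) = √(-2320780 - 794272) = √(-3115052) = 2*I*√778763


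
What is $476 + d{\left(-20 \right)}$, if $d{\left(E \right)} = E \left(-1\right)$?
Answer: $496$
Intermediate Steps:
$d{\left(E \right)} = - E$
$476 + d{\left(-20 \right)} = 476 - -20 = 476 + 20 = 496$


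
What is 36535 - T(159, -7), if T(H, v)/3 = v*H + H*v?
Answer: 43213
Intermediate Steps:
T(H, v) = 6*H*v (T(H, v) = 3*(v*H + H*v) = 3*(H*v + H*v) = 3*(2*H*v) = 6*H*v)
36535 - T(159, -7) = 36535 - 6*159*(-7) = 36535 - 1*(-6678) = 36535 + 6678 = 43213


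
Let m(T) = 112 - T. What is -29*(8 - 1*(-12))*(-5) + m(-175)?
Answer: 3187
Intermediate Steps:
-29*(8 - 1*(-12))*(-5) + m(-175) = -29*(8 - 1*(-12))*(-5) + (112 - 1*(-175)) = -29*(8 + 12)*(-5) + (112 + 175) = -29*20*(-5) + 287 = -580*(-5) + 287 = 2900 + 287 = 3187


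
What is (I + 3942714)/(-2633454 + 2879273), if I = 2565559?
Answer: 6508273/245819 ≈ 26.476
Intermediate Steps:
(I + 3942714)/(-2633454 + 2879273) = (2565559 + 3942714)/(-2633454 + 2879273) = 6508273/245819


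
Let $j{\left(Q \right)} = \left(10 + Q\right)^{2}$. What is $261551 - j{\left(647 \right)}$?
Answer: $-170098$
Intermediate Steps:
$261551 - j{\left(647 \right)} = 261551 - \left(10 + 647\right)^{2} = 261551 - 657^{2} = 261551 - 431649 = -170098$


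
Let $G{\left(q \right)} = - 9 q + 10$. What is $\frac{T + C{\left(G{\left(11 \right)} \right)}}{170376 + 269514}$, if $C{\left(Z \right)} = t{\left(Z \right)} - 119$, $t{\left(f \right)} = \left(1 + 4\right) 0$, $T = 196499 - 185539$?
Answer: $\frac{10841}{439890} \approx 0.024645$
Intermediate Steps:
$G{\left(q \right)} = 10 - 9 q$
$T = 10960$ ($T = 196499 - 185539 = 10960$)
$t{\left(f \right)} = 0$ ($t{\left(f \right)} = 5 \cdot 0 = 0$)
$C{\left(Z \right)} = -119$ ($C{\left(Z \right)} = 0 - 119 = -119$)
$\frac{T + C{\left(G{\left(11 \right)} \right)}}{170376 + 269514} = \frac{10960 - 119}{170376 + 269514} = \frac{10841}{439890}$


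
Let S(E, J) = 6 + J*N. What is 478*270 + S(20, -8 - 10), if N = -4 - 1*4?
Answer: 129210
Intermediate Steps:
N = -8 (N = -4 - 4 = -8)
S(E, J) = 6 - 8*J (S(E, J) = 6 + J*(-8) = 6 - 8*J)
478*270 + S(20, -8 - 10) = 478*270 + (6 - 8*(-8 - 10)) = 129060 + (6 - 8*(-18)) = 129060 + (6 + 144) = 129060 + 150 = 129210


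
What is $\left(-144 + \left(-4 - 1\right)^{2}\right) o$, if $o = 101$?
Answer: $-12019$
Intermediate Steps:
$\left(-144 + \left(-4 - 1\right)^{2}\right) o = \left(-144 + \left(-4 - 1\right)^{2}\right) 101 = \left(-144 + \left(-5\right)^{2}\right) 101 = \left(-144 + 25\right) 101 = \left(-119\right) 101 = -12019$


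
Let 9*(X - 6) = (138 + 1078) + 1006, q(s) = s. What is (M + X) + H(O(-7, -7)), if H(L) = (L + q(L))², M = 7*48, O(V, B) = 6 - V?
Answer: 11384/9 ≈ 1264.9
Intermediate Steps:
M = 336
H(L) = 4*L² (H(L) = (L + L)² = (2*L)² = 4*L²)
X = 2276/9 (X = 6 + ((138 + 1078) + 1006)/9 = 6 + (1216 + 1006)/9 = 6 + (⅑)*2222 = 6 + 2222/9 = 2276/9 ≈ 252.89)
(M + X) + H(O(-7, -7)) = (336 + 2276/9) + 4*(6 - 1*(-7))² = 5300/9 + 4*(6 + 7)² = 5300/9 + 4*13² = 5300/9 + 4*169 = 5300/9 + 676 = 11384/9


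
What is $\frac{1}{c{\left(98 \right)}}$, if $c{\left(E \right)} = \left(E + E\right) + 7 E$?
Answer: $\frac{1}{882} \approx 0.0011338$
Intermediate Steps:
$c{\left(E \right)} = 9 E$ ($c{\left(E \right)} = 2 E + 7 E = 9 E$)
$\frac{1}{c{\left(98 \right)}} = \frac{1}{9 \cdot 98} = \frac{1}{882}$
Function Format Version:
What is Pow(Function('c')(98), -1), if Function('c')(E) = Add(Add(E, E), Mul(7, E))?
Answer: Rational(1, 882) ≈ 0.0011338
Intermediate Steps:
Function('c')(E) = Mul(9, E) (Function('c')(E) = Add(Mul(2, E), Mul(7, E)) = Mul(9, E))
Pow(Function('c')(98), -1) = Pow(Mul(9, 98), -1) = Pow(882, -1) = Rational(1, 882)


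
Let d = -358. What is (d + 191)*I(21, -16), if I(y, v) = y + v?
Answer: -835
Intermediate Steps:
I(y, v) = v + y
(d + 191)*I(21, -16) = (-358 + 191)*(-16 + 21) = -167*5 = -835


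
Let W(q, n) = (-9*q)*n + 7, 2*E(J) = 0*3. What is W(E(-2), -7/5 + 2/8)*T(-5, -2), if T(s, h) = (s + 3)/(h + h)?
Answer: 7/2 ≈ 3.5000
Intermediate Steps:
T(s, h) = (3 + s)/(2*h) (T(s, h) = (3 + s)/((2*h)) = (3 + s)*(1/(2*h)) = (3 + s)/(2*h))
E(J) = 0 (E(J) = (0*3)/2 = (½)*0 = 0)
W(q, n) = 7 - 9*n*q (W(q, n) = -9*n*q + 7 = 7 - 9*n*q)
W(E(-2), -7/5 + 2/8)*T(-5, -2) = (7 - 9*(-7/5 + 2/8)*0)*((½)*(3 - 5)/(-2)) = (7 - 9*(-7*⅕ + 2*(⅛))*0)*((½)*(-½)*(-2)) = (7 - 9*(-7/5 + ¼)*0)*(½) = (7 - 9*(-23/20)*0)*(½) = (7 + 0)*(½) = 7*(½) = 7/2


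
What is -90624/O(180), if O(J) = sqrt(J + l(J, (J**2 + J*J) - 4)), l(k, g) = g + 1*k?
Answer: -45312*sqrt(16289)/16289 ≈ -355.03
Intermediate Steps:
l(k, g) = g + k
O(J) = sqrt(-4 + 2*J + 2*J**2) (O(J) = sqrt(J + (((J**2 + J*J) - 4) + J)) = sqrt(J + (((J**2 + J**2) - 4) + J)) = sqrt(J + ((2*J**2 - 4) + J)) = sqrt(J + ((-4 + 2*J**2) + J)) = sqrt(J + (-4 + J + 2*J**2)) = sqrt(-4 + 2*J + 2*J**2))
-90624/O(180) = -90624/sqrt(-4 + 2*180 + 2*180**2) = -90624/sqrt(-4 + 360 + 2*32400) = -90624/sqrt(-4 + 360 + 64800) = -90624*sqrt(16289)/32578 = -45312*sqrt(16289)/16289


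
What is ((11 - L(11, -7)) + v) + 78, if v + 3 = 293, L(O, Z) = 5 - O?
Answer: 385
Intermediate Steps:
v = 290 (v = -3 + 293 = 290)
((11 - L(11, -7)) + v) + 78 = ((11 - (5 - 1*11)) + 290) + 78 = ((11 - (5 - 11)) + 290) + 78 = ((11 - 1*(-6)) + 290) + 78 = ((11 + 6) + 290) + 78 = (17 + 290) + 78 = 307 + 78 = 385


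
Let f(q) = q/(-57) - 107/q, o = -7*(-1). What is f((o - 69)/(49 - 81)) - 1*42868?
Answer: -1213526401/28272 ≈ -42923.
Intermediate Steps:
o = 7
f(q) = -107/q - q/57 (f(q) = q*(-1/57) - 107/q = -q/57 - 107/q = -107/q - q/57)
f((o - 69)/(49 - 81)) - 1*42868 = (-107*(49 - 81)/(7 - 69) - (7 - 69)/(57*(49 - 81))) - 1*42868 = (-107/((-62/(-32))) - (-62)/(57*(-32))) - 42868 = (-107/((-62*(-1/32))) - (-62)*(-1)/(57*32)) - 42868 = (-107/31/16 - 1/57*31/16) - 42868 = (-107*16/31 - 31/912) - 42868 = (-1712/31 - 31/912) - 42868 = -1562305/28272 - 42868 = -1213526401/28272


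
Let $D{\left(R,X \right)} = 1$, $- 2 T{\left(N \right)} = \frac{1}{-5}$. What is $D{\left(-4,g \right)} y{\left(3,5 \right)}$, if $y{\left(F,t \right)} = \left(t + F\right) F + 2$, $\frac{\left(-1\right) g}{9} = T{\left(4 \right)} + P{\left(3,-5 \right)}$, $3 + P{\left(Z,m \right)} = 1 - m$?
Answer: $26$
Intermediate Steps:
$P{\left(Z,m \right)} = -2 - m$ ($P{\left(Z,m \right)} = -3 - \left(-1 + m\right) = -2 - m$)
$T{\left(N \right)} = \frac{1}{10}$ ($T{\left(N \right)} = - \frac{1}{2 \left(-5\right)} = \left(- \frac{1}{2}\right) \left(- \frac{1}{5}\right) = \frac{1}{10}$)
$g = - \frac{279}{10}$ ($g = - 9 \left(\frac{1}{10} - -3\right) = - 9 \left(\frac{1}{10} + \left(-2 + 5\right)\right) = - 9 \left(\frac{1}{10} + 3\right) = \left(-9\right) \frac{31}{10} = - \frac{279}{10} \approx -27.9$)
$y{\left(F,t \right)} = 2 + F \left(F + t\right)$ ($y{\left(F,t \right)} = \left(F + t\right) F + 2 = F \left(F + t\right) + 2 = 2 + F \left(F + t\right)$)
$D{\left(-4,g \right)} y{\left(3,5 \right)} = 1 \left(2 + 3^{2} + 3 \cdot 5\right) = 1 \left(2 + 9 + 15\right) = 1 \cdot 26 = 26$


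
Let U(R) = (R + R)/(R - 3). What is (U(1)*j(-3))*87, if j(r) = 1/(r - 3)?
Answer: 29/2 ≈ 14.500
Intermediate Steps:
U(R) = 2*R/(-3 + R) (U(R) = (2*R)/(-3 + R) = 2*R/(-3 + R))
j(r) = 1/(-3 + r)
(U(1)*j(-3))*87 = ((2*1/(-3 + 1))/(-3 - 3))*87 = ((2*1/(-2))/(-6))*87 = ((2*1*(-1/2))*(-1/6))*87 = -1*(-1/6)*87 = (1/6)*87 = 29/2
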